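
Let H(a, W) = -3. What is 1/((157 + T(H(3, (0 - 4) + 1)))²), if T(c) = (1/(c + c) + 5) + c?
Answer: 36/908209 ≈ 3.9638e-5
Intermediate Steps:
T(c) = 5 + c + 1/(2*c) (T(c) = (1/(2*c) + 5) + c = (5 + 1/(2*c)) + c = 5 + c + 1/(2*c))
1/((157 + T(H(3, (0 - 4) + 1)))²) = 1/((157 + (5 - 3 + (½)/(-3)))²) = 1/((157 + (5 - 3 + (½)*(-⅓)))²) = 1/((157 + (5 - 3 - ⅙))²) = 1/((157 + 11/6)²) = 1/((953/6)²) = 1/(908209/36) = 36/908209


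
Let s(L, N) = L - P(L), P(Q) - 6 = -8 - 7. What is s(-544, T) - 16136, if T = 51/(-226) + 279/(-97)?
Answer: -16671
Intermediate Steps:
T = -68001/21922 (T = 51*(-1/226) + 279*(-1/97) = -51/226 - 279/97 = -68001/21922 ≈ -3.1020)
P(Q) = -9 (P(Q) = 6 + (-8 - 7) = 6 - 15 = -9)
s(L, N) = 9 + L (s(L, N) = L - 1*(-9) = L + 9 = 9 + L)
s(-544, T) - 16136 = (9 - 544) - 16136 = -535 - 16136 = -16671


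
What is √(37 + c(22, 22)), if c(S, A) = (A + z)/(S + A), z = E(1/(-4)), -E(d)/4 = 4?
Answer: √17974/22 ≈ 6.0940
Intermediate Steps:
E(d) = -16 (E(d) = -4*4 = -16)
z = -16
c(S, A) = (-16 + A)/(A + S) (c(S, A) = (A - 16)/(S + A) = (-16 + A)/(A + S))
√(37 + c(22, 22)) = √(37 + (-16 + 22)/(22 + 22)) = √(37 + 6/44) = √(37 + (1/44)*6) = √(37 + 3/22) = √(817/22) = √17974/22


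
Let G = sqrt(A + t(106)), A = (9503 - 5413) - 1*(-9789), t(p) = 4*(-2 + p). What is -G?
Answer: -sqrt(14295) ≈ -119.56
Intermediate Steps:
t(p) = -8 + 4*p
A = 13879 (A = 4090 + 9789 = 13879)
G = sqrt(14295) (G = sqrt(13879 + (-8 + 4*106)) = sqrt(13879 + (-8 + 424)) = sqrt(13879 + 416) = sqrt(14295) ≈ 119.56)
-G = -sqrt(14295)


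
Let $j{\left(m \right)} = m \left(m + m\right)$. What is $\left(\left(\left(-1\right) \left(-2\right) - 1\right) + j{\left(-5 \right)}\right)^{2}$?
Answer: $2601$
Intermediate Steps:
$j{\left(m \right)} = 2 m^{2}$ ($j{\left(m \right)} = m 2 m = 2 m^{2}$)
$\left(\left(\left(-1\right) \left(-2\right) - 1\right) + j{\left(-5 \right)}\right)^{2} = \left(\left(\left(-1\right) \left(-2\right) - 1\right) + 2 \left(-5\right)^{2}\right)^{2} = \left(\left(2 - 1\right) + 2 \cdot 25\right)^{2} = \left(1 + 50\right)^{2} = 51^{2} = 2601$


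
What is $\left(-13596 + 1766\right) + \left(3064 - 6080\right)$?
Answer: $-14846$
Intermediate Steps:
$\left(-13596 + 1766\right) + \left(3064 - 6080\right) = -11830 - 3016 = -14846$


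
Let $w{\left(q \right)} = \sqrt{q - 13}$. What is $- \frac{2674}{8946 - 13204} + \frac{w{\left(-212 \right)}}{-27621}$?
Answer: $\frac{1337}{2129} - \frac{5 i}{9207} \approx 0.62799 - 0.00054307 i$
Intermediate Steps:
$w{\left(q \right)} = \sqrt{-13 + q}$
$- \frac{2674}{8946 - 13204} + \frac{w{\left(-212 \right)}}{-27621} = - \frac{2674}{8946 - 13204} + \frac{\sqrt{-13 - 212}}{-27621} = - \frac{2674}{-4258} + \sqrt{-225} \left(- \frac{1}{27621}\right) = \left(-2674\right) \left(- \frac{1}{4258}\right) + 15 i \left(- \frac{1}{27621}\right) = \frac{1337}{2129} - \frac{5 i}{9207}$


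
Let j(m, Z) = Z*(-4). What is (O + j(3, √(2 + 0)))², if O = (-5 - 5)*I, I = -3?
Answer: 932 - 240*√2 ≈ 592.59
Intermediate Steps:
j(m, Z) = -4*Z
O = 30 (O = (-5 - 5)*(-3) = -10*(-3) = 30)
(O + j(3, √(2 + 0)))² = (30 - 4*√(2 + 0))² = (30 - 4*√2)²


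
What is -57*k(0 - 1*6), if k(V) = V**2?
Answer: -2052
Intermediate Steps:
-57*k(0 - 1*6) = -57*(0 - 1*6)**2 = -57*(0 - 6)**2 = -57*(-6)**2 = -57*36 = -2052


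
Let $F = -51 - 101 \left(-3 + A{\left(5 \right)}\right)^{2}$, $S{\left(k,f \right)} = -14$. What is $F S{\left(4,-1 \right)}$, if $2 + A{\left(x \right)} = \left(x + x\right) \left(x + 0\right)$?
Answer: $2864064$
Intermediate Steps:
$A{\left(x \right)} = -2 + 2 x^{2}$ ($A{\left(x \right)} = -2 + \left(x + x\right) \left(x + 0\right) = -2 + 2 x x = -2 + 2 x^{2}$)
$F = -204576$ ($F = -51 - 101 \left(-3 - \left(2 - 2 \cdot 5^{2}\right)\right)^{2} = -51 - 101 \left(-3 + \left(-2 + 2 \cdot 25\right)\right)^{2} = -51 - 101 \left(-3 + \left(-2 + 50\right)\right)^{2} = -51 - 101 \left(-3 + 48\right)^{2} = -51 - 101 \cdot 45^{2} = -51 - 204525 = -204576$)
$F S{\left(4,-1 \right)} = \left(-204576\right) \left(-14\right) = 2864064$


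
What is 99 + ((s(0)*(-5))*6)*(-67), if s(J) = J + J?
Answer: 99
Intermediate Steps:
s(J) = 2*J
99 + ((s(0)*(-5))*6)*(-67) = 99 + (((2*0)*(-5))*6)*(-67) = 99 + ((0*(-5))*6)*(-67) = 99 + (0*6)*(-67) = 99 + 0*(-67) = 99 + 0 = 99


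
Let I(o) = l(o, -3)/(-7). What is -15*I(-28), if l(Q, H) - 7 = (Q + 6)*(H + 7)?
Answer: -1215/7 ≈ -173.57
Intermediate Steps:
l(Q, H) = 7 + (6 + Q)*(7 + H) (l(Q, H) = 7 + (Q + 6)*(H + 7) = 7 + (6 + Q)*(7 + H))
I(o) = -31/7 - 4*o/7 (I(o) = (49 + 6*(-3) + 7*o - 3*o)/(-7) = (49 - 18 + 7*o - 3*o)*(-⅐) = (31 + 4*o)*(-⅐) = -31/7 - 4*o/7)
-15*I(-28) = -15*(-31/7 - 4/7*(-28)) = -15*(-31/7 + 16) = -15*81/7 = -1215/7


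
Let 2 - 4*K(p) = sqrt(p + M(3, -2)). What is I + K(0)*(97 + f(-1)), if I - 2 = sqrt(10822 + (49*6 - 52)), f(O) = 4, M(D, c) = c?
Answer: 105/2 + 2*sqrt(2766) - 101*I*sqrt(2)/4 ≈ 157.69 - 35.709*I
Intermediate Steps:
K(p) = 1/2 - sqrt(-2 + p)/4 (K(p) = 1/2 - sqrt(p - 2)/4 = 1/2 - sqrt(-2 + p)/4)
I = 2 + 2*sqrt(2766) (I = 2 + sqrt(10822 + (49*6 - 52)) = 2 + sqrt(10822 + (294 - 52)) = 2 + sqrt(10822 + 242) = 2 + sqrt(11064) = 2 + 2*sqrt(2766) ≈ 107.19)
I + K(0)*(97 + f(-1)) = (2 + 2*sqrt(2766)) + (1/2 - sqrt(-2 + 0)/4)*(97 + 4) = (2 + 2*sqrt(2766)) + (1/2 - I*sqrt(2)/4)*101 = (2 + 2*sqrt(2766)) + (101/2 - 101*I*sqrt(2)/4) = 105/2 + 2*sqrt(2766) - 101*I*sqrt(2)/4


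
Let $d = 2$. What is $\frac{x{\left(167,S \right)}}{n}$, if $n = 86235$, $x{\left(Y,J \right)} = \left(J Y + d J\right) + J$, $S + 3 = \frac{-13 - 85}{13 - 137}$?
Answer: $- \frac{2329}{534657} \approx -0.0043561$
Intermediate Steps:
$S = - \frac{137}{62}$ ($S = -3 + \frac{-13 - 85}{13 - 137} = -3 - \frac{98}{-124} = -3 - - \frac{49}{62} = -3 + \frac{49}{62} = - \frac{137}{62} \approx -2.2097$)
$x{\left(Y,J \right)} = 3 J + J Y$ ($x{\left(Y,J \right)} = \left(J Y + 2 J\right) + J = \left(2 J + J Y\right) + J = 3 J + J Y$)
$\frac{x{\left(167,S \right)}}{n} = \frac{\left(- \frac{137}{62}\right) \left(3 + 167\right)}{86235} = \left(- \frac{137}{62}\right) 170 \cdot \frac{1}{86235} = \left(- \frac{11645}{31}\right) \frac{1}{86235} = - \frac{2329}{534657}$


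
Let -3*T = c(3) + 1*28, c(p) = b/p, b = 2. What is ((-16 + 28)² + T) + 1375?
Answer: 13585/9 ≈ 1509.4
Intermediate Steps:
c(p) = 2/p
T = -86/9 (T = -(2/3 + 1*28)/3 = -(2*(⅓) + 28)/3 = -(⅔ + 28)/3 = -⅓*86/3 = -86/9 ≈ -9.5556)
((-16 + 28)² + T) + 1375 = ((-16 + 28)² - 86/9) + 1375 = (12² - 86/9) + 1375 = (144 - 86/9) + 1375 = 1210/9 + 1375 = 13585/9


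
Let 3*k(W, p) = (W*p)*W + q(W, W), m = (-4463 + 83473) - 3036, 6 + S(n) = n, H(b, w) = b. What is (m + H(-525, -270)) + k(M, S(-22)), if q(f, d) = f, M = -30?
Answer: 67039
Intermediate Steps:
S(n) = -6 + n
m = 75974 (m = 79010 - 3036 = 75974)
k(W, p) = W/3 + p*W**2/3 (k(W, p) = ((W*p)*W + W)/3 = (p*W**2 + W)/3 = (W + p*W**2)/3 = W/3 + p*W**2/3)
(m + H(-525, -270)) + k(M, S(-22)) = (75974 - 525) + (1/3)*(-30)*(1 - 30*(-6 - 22)) = 75449 + (1/3)*(-30)*(1 - 30*(-28)) = 75449 + (1/3)*(-30)*(1 + 840) = 75449 + (1/3)*(-30)*841 = 75449 - 8410 = 67039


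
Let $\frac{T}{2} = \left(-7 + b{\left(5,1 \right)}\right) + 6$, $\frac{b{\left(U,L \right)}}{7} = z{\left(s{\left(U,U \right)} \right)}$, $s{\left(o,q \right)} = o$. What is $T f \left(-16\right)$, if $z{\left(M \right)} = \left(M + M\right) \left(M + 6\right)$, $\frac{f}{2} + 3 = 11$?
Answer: $-393728$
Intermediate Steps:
$f = 16$ ($f = -6 + 2 \cdot 11 = -6 + 22 = 16$)
$z{\left(M \right)} = 2 M \left(6 + M\right)$
$b{\left(U,L \right)} = 14 U \left(6 + U\right)$ ($b{\left(U,L \right)} = 7 \cdot 2 U \left(6 + U\right) = 14 U \left(6 + U\right)$)
$T = 1538$ ($T = 2 \left(\left(-7 + 14 \cdot 5 \left(6 + 5\right)\right) + 6\right) = 2 \left(\left(-7 + 14 \cdot 5 \cdot 11\right) + 6\right) = 2 \left(\left(-7 + 770\right) + 6\right) = 2 \left(763 + 6\right) = 2 \cdot 769 = 1538$)
$T f \left(-16\right) = 1538 \cdot 16 \left(-16\right) = 24608 \left(-16\right) = -393728$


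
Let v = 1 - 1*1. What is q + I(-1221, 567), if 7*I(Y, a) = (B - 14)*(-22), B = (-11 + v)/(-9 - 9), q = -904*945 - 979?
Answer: -53878666/63 ≈ -8.5522e+5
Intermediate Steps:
v = 0 (v = 1 - 1 = 0)
q = -855259 (q = -854280 - 979 = -855259)
B = 11/18 (B = (-11 + 0)/(-9 - 9) = -11/(-18) = -11*(-1/18) = 11/18 ≈ 0.61111)
I(Y, a) = 2651/63 (I(Y, a) = ((11/18 - 14)*(-22))/7 = (-241/18*(-22))/7 = (1/7)*(2651/9) = 2651/63)
q + I(-1221, 567) = -855259 + 2651/63 = -53878666/63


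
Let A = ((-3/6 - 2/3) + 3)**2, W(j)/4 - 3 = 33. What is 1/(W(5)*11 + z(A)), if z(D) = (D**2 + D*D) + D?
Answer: 648/1043251 ≈ 0.00062114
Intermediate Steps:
W(j) = 144 (W(j) = 12 + 4*33 = 12 + 132 = 144)
A = 121/36 (A = ((-3*1/6 - 2*1/3) + 3)**2 = ((-1/2 - 2/3) + 3)**2 = (-7/6 + 3)**2 = (11/6)**2 = 121/36 ≈ 3.3611)
z(D) = D + 2*D**2 (z(D) = (D**2 + D**2) + D = 2*D**2 + D = D + 2*D**2)
1/(W(5)*11 + z(A)) = 1/(144*11 + 121*(1 + 2*(121/36))/36) = 1/(1584 + 121*(1 + 121/18)/36) = 1/(1584 + (121/36)*(139/18)) = 1/(1584 + 16819/648) = 1/(1043251/648) = 648/1043251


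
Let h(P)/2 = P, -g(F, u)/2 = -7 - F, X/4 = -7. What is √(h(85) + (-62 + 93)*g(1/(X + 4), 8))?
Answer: √21651/6 ≈ 24.524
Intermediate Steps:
X = -28 (X = 4*(-7) = -28)
g(F, u) = 14 + 2*F (g(F, u) = -2*(-7 - F) = 14 + 2*F)
h(P) = 2*P
√(h(85) + (-62 + 93)*g(1/(X + 4), 8)) = √(2*85 + (-62 + 93)*(14 + 2/(-28 + 4))) = √(170 + 31*(14 + 2/(-24))) = √(170 + 31*(14 + 2*(-1/24))) = √(170 + 31*(14 - 1/12)) = √(170 + 31*(167/12)) = √(170 + 5177/12) = √(7217/12) = √21651/6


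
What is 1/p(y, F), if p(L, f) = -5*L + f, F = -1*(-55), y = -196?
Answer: 1/1035 ≈ 0.00096618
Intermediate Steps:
F = 55
p(L, f) = f - 5*L
1/p(y, F) = 1/(55 - 5*(-196)) = 1/(55 + 980) = 1/1035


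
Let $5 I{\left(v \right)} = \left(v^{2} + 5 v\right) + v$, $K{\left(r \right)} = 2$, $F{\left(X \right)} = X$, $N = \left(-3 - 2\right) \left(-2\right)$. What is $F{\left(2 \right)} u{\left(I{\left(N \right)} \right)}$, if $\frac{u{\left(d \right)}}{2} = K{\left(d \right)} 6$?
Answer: $48$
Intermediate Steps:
$N = 10$ ($N = \left(-5\right) \left(-2\right) = 10$)
$I{\left(v \right)} = \frac{v^{2}}{5} + \frac{6 v}{5}$ ($I{\left(v \right)} = \frac{\left(v^{2} + 5 v\right) + v}{5} = \frac{v^{2} + 6 v}{5} = \frac{v^{2}}{5} + \frac{6 v}{5}$)
$u{\left(d \right)} = 24$ ($u{\left(d \right)} = 2 \cdot 2 \cdot 6 = 2 \cdot 12 = 24$)
$F{\left(2 \right)} u{\left(I{\left(N \right)} \right)} = 2 \cdot 24 = 48$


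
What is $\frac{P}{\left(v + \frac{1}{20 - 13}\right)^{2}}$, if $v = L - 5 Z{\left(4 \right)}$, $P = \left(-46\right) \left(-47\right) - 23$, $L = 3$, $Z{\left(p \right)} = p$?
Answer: $\frac{104811}{13924} \approx 7.5274$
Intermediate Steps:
$P = 2139$ ($P = 2162 - 23 = 2139$)
$v = -17$ ($v = 3 - 20 = -17$)
$\frac{P}{\left(v + \frac{1}{20 - 13}\right)^{2}} = \frac{2139}{\left(-17 + \frac{1}{20 - 13}\right)^{2}} = \frac{2139}{\left(-17 + \frac{1}{7}\right)^{2}} = \frac{2139}{\left(- \frac{118}{7}\right)^{2}} = \frac{2139}{\frac{13924}{49}} = 2139 \cdot \frac{49}{13924} = \frac{104811}{13924}$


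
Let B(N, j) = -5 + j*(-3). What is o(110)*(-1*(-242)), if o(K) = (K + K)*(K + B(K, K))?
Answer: -11979000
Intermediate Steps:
B(N, j) = -5 - 3*j
o(K) = 2*K*(-5 - 2*K) (o(K) = (K + K)*(K + (-5 - 3*K)) = (2*K)*(-5 - 2*K) = 2*K*(-5 - 2*K))
o(110)*(-1*(-242)) = (-2*110*(5 + 2*110))*(-1*(-242)) = -2*110*(5 + 220)*242 = -2*110*225*242 = -49500*242 = -11979000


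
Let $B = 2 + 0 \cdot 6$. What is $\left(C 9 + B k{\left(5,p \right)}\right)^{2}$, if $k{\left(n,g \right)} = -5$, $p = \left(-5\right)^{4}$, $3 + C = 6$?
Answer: $289$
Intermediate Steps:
$C = 3$ ($C = -3 + 6 = 3$)
$p = 625$
$B = 2$ ($B = 2 + 0 = 2$)
$\left(C 9 + B k{\left(5,p \right)}\right)^{2} = \left(3 \cdot 9 + 2 \left(-5\right)\right)^{2} = \left(27 - 10\right)^{2} = 17^{2} = 289$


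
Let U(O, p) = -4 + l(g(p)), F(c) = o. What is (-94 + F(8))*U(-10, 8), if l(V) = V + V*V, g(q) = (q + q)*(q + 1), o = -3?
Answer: -2024972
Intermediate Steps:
g(q) = 2*q*(1 + q) (g(q) = (2*q)*(1 + q) = 2*q*(1 + q))
l(V) = V + V**2
F(c) = -3
U(O, p) = -4 + 2*p*(1 + p)*(1 + 2*p*(1 + p)) (U(O, p) = -4 + (2*p*(1 + p))*(1 + 2*p*(1 + p)) = -4 + 2*p*(1 + p)*(1 + 2*p*(1 + p)))
(-94 + F(8))*U(-10, 8) = (-94 - 3)*(-4 + 2*8*(1 + 8)*(1 + 2*8*(1 + 8))) = -97*(-4 + 2*8*9*(1 + 2*8*9)) = -97*(-4 + 2*8*9*(1 + 144)) = -97*(-4 + 2*8*9*145) = -97*(-4 + 20880) = -97*20876 = -2024972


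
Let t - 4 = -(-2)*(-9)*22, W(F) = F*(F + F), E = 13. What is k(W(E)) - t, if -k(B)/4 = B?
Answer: -960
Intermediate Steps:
W(F) = 2*F**2 (W(F) = F*(2*F) = 2*F**2)
t = -392 (t = 4 - (-2)*(-9)*22 = 4 - 2*9*22 = 4 - 18*22 = 4 - 396 = -392)
k(B) = -4*B
k(W(E)) - t = -8*13**2 - 1*(-392) = -8*169 + 392 = -4*338 + 392 = -1352 + 392 = -960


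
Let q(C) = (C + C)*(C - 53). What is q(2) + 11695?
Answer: 11491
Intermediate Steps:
q(C) = 2*C*(-53 + C) (q(C) = (2*C)*(-53 + C) = 2*C*(-53 + C))
q(2) + 11695 = 2*2*(-53 + 2) + 11695 = 2*2*(-51) + 11695 = -204 + 11695 = 11491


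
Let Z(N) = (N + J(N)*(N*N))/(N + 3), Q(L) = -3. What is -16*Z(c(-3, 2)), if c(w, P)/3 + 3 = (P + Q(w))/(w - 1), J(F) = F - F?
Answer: -176/7 ≈ -25.143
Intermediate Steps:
J(F) = 0
c(w, P) = -9 + 3*(-3 + P)/(-1 + w) (c(w, P) = -9 + 3*((P - 3)/(w - 1)) = -9 + 3*((-3 + P)/(-1 + w)) = -9 + 3*(-3 + P)/(-1 + w))
Z(N) = N/(3 + N) (Z(N) = (N + 0*(N*N))/(N + 3) = (N + 0*N²)/(3 + N) = (N + 0)/(3 + N) = N/(3 + N))
-16*Z(c(-3, 2)) = -16*3*(2 - 3*(-3))/(-1 - 3)/(3 + 3*(2 - 3*(-3))/(-1 - 3)) = -16*3*(2 + 9)/(-4)/(3 + 3*(2 + 9)/(-4)) = -16*3*(-¼)*11/(3 + 3*(-¼)*11) = -(-132)/(3 - 33/4) = -(-132)/(-21/4) = -(-132)*(-4)/21 = -16*11/7 = -176/7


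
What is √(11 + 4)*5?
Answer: 5*√15 ≈ 19.365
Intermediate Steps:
√(11 + 4)*5 = √15*5 = 5*√15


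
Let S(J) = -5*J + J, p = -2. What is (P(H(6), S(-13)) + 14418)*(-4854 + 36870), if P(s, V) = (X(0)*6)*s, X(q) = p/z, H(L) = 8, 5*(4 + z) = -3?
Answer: 462274848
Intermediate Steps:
z = -23/5 (z = -4 + (⅕)*(-3) = -4 - ⅗ = -23/5 ≈ -4.6000)
S(J) = -4*J
X(q) = 10/23 (X(q) = -2/(-23/5) = -2*(-5/23) = 10/23)
P(s, V) = 60*s/23 (P(s, V) = ((10/23)*6)*s = 60*s/23)
(P(H(6), S(-13)) + 14418)*(-4854 + 36870) = ((60/23)*8 + 14418)*(-4854 + 36870) = (480/23 + 14418)*32016 = (332094/23)*32016 = 462274848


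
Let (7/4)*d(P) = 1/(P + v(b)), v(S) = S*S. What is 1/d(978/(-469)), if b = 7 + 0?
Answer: 22003/268 ≈ 82.101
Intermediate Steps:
b = 7
v(S) = S²
d(P) = 4/(7*(49 + P)) (d(P) = 4/(7*(P + 7²)) = 4/(7*(P + 49)) = 4/(7*(49 + P)))
1/d(978/(-469)) = 1/(4/(7*(49 + 978/(-469)))) = 1/(4/(7*(49 + 978*(-1/469)))) = 1/(4/(7*(49 - 978/469))) = 1/(4/(7*(22003/469))) = 1/((4/7)*(469/22003)) = 1/(268/22003) = 22003/268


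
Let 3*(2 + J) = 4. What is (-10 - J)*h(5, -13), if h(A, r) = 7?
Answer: -196/3 ≈ -65.333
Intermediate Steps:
J = -2/3 (J = -2 + (1/3)*4 = -2 + 4/3 = -2/3 ≈ -0.66667)
(-10 - J)*h(5, -13) = (-10 - 1*(-2/3))*7 = (-10 + 2/3)*7 = -28/3*7 = -196/3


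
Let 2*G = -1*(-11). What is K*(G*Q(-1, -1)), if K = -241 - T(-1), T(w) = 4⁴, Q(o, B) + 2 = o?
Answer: 16401/2 ≈ 8200.5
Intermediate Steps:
Q(o, B) = -2 + o
G = 11/2 (G = (-1*(-11))/2 = (½)*11 = 11/2 ≈ 5.5000)
T(w) = 256
K = -497 (K = -241 - 1*256 = -241 - 256 = -497)
K*(G*Q(-1, -1)) = -5467*(-2 - 1)/2 = -5467*(-3)/2 = -497*(-33/2) = 16401/2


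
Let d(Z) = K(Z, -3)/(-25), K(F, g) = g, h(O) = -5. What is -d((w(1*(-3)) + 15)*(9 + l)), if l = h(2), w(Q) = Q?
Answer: -3/25 ≈ -0.12000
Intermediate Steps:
l = -5
d(Z) = 3/25 (d(Z) = -3/(-25) = -3*(-1/25) = 3/25)
-d((w(1*(-3)) + 15)*(9 + l)) = -1*3/25 = -3/25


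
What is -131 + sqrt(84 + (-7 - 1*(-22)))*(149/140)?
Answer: -131 + 447*sqrt(11)/140 ≈ -120.41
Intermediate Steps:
-131 + sqrt(84 + (-7 - 1*(-22)))*(149/140) = -131 + sqrt(84 + (-7 + 22))*(149*(1/140)) = -131 + sqrt(84 + 15)*(149/140) = -131 + sqrt(99)*(149/140) = -131 + (3*sqrt(11))*(149/140) = -131 + 447*sqrt(11)/140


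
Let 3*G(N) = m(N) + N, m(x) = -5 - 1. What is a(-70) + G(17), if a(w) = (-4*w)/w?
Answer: -⅓ ≈ -0.33333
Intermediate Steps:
a(w) = -4
m(x) = -6
G(N) = -2 + N/3 (G(N) = (-6 + N)/3 = -2 + N/3)
a(-70) + G(17) = -4 + (-2 + (⅓)*17) = -4 + (-2 + 17/3) = -4 + 11/3 = -⅓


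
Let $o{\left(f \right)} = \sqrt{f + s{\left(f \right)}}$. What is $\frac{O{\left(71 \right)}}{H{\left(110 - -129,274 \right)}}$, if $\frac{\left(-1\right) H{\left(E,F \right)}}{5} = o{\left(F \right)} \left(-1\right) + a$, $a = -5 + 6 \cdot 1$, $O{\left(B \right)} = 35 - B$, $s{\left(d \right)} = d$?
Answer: $- \frac{36}{2735} - \frac{72 \sqrt{137}}{2735} \approx -0.32129$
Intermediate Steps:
$o{\left(f \right)} = \sqrt{2} \sqrt{f}$ ($o{\left(f \right)} = \sqrt{f + f} = \sqrt{2 f} = \sqrt{2} \sqrt{f}$)
$a = 1$ ($a = -5 + 6 = 1$)
$H{\left(E,F \right)} = -5 + 5 \sqrt{2} \sqrt{F}$ ($H{\left(E,F \right)} = - 5 \left(\sqrt{2} \sqrt{F} \left(-1\right) + 1\right) = - 5 \left(- \sqrt{2} \sqrt{F} + 1\right) = - 5 \left(1 - \sqrt{2} \sqrt{F}\right) = -5 + 5 \sqrt{2} \sqrt{F}$)
$\frac{O{\left(71 \right)}}{H{\left(110 - -129,274 \right)}} = \frac{35 - 71}{-5 + 5 \sqrt{2} \sqrt{274}} = \frac{35 - 71}{-5 + 10 \sqrt{137}} = - \frac{36}{-5 + 10 \sqrt{137}}$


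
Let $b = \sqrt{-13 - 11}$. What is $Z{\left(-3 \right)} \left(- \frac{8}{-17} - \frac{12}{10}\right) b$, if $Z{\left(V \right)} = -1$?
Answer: $\frac{124 i \sqrt{6}}{85} \approx 3.5734 i$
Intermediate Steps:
$b = 2 i \sqrt{6}$ ($b = \sqrt{-24} = 2 i \sqrt{6} \approx 4.899 i$)
$Z{\left(-3 \right)} \left(- \frac{8}{-17} - \frac{12}{10}\right) b = - (- \frac{8}{-17} - \frac{12}{10}) 2 i \sqrt{6} = - (\left(-8\right) \left(- \frac{1}{17}\right) - \frac{6}{5}) 2 i \sqrt{6} = - (\frac{8}{17} - \frac{6}{5}) 2 i \sqrt{6} = \left(-1\right) \left(- \frac{62}{85}\right) 2 i \sqrt{6} = \frac{62 \cdot 2 i \sqrt{6}}{85} = \frac{124 i \sqrt{6}}{85}$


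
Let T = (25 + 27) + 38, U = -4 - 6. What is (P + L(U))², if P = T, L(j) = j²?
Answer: 36100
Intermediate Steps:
U = -10
T = 90 (T = 52 + 38 = 90)
P = 90
(P + L(U))² = (90 + (-10)²)² = (90 + 100)² = 190² = 36100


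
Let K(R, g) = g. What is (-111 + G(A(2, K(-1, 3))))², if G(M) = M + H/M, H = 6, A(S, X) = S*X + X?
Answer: 92416/9 ≈ 10268.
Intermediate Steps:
A(S, X) = X + S*X
G(M) = M + 6/M
(-111 + G(A(2, K(-1, 3))))² = (-111 + (3*(1 + 2) + 6/((3*(1 + 2)))))² = (-111 + (3*3 + 6/((3*3))))² = (-111 + (9 + 6/9))² = (-111 + (9 + 6*(⅑)))² = (-111 + (9 + ⅔))² = (-111 + 29/3)² = (-304/3)² = 92416/9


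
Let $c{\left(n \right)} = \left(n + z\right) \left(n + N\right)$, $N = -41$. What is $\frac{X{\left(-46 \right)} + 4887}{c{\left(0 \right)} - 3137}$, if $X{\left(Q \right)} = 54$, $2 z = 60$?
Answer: $- \frac{4941}{4367} \approx -1.1314$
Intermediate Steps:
$z = 30$ ($z = \frac{1}{2} \cdot 60 = 30$)
$c{\left(n \right)} = \left(-41 + n\right) \left(30 + n\right)$ ($c{\left(n \right)} = \left(n + 30\right) \left(n - 41\right) = \left(30 + n\right) \left(-41 + n\right) = \left(-41 + n\right) \left(30 + n\right)$)
$\frac{X{\left(-46 \right)} + 4887}{c{\left(0 \right)} - 3137} = \frac{54 + 4887}{\left(-1230 + 0^{2} - 0\right) - 3137} = \frac{4941}{\left(-1230 + 0 + 0\right) - 3137} = \frac{4941}{-1230 - 3137} = \frac{4941}{-4367} = 4941 \left(- \frac{1}{4367}\right) = - \frac{4941}{4367}$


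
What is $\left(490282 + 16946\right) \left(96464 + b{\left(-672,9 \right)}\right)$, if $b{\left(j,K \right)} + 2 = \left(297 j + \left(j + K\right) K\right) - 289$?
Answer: $-55479584184$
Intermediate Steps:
$b{\left(j,K \right)} = -291 + 297 j + K \left(K + j\right)$ ($b{\left(j,K \right)} = -2 - \left(289 - 297 j - \left(j + K\right) K\right) = -2 - \left(289 - 297 j - \left(K + j\right) K\right) = -2 - \left(289 - 297 j - K \left(K + j\right)\right) = -2 + \left(-289 + 297 j + K \left(K + j\right)\right) = -291 + 297 j + K \left(K + j\right)$)
$\left(490282 + 16946\right) \left(96464 + b{\left(-672,9 \right)}\right) = \left(490282 + 16946\right) \left(96464 + \left(-291 + 9^{2} + 297 \left(-672\right) + 9 \left(-672\right)\right)\right) = 507228 \left(96464 - 205842\right) = 507228 \left(-109378\right) = -55479584184$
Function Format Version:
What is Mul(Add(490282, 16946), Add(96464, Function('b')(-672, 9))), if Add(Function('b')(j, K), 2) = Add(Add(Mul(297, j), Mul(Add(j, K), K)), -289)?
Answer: -55479584184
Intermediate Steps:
Function('b')(j, K) = Add(-291, Mul(297, j), Mul(K, Add(K, j))) (Function('b')(j, K) = Add(-2, Add(Add(Mul(297, j), Mul(Add(j, K), K)), -289)) = Add(-2, Add(Add(Mul(297, j), Mul(Add(K, j), K)), -289)) = Add(-2, Add(Add(Mul(297, j), Mul(K, Add(K, j))), -289)) = Add(-2, Add(-289, Mul(297, j), Mul(K, Add(K, j)))) = Add(-291, Mul(297, j), Mul(K, Add(K, j))))
Mul(Add(490282, 16946), Add(96464, Function('b')(-672, 9))) = Mul(Add(490282, 16946), Add(96464, Add(-291, Pow(9, 2), Mul(297, -672), Mul(9, -672)))) = Mul(507228, Add(96464, Add(-291, 81, -199584, -6048))) = Mul(507228, Add(96464, -205842)) = Mul(507228, -109378) = -55479584184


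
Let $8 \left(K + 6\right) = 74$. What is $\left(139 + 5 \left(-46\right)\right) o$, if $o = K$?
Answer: $- \frac{1183}{4} \approx -295.75$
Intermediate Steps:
$K = \frac{13}{4}$ ($K = -6 + \frac{1}{8} \cdot 74 = -6 + \frac{37}{4} = \frac{13}{4} \approx 3.25$)
$o = \frac{13}{4} \approx 3.25$
$\left(139 + 5 \left(-46\right)\right) o = \left(139 + 5 \left(-46\right)\right) \frac{13}{4} = \left(139 - 230\right) \frac{13}{4} = \left(-91\right) \frac{13}{4} = - \frac{1183}{4}$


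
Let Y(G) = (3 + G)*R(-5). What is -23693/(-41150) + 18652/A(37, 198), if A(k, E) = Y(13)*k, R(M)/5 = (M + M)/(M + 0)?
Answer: 22694809/6090200 ≈ 3.7264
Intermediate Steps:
R(M) = 10 (R(M) = 5*((M + M)/(M + 0)) = 5*((2*M)/M) = 5*2 = 10)
Y(G) = 30 + 10*G (Y(G) = (3 + G)*10 = 30 + 10*G)
A(k, E) = 160*k (A(k, E) = (30 + 10*13)*k = (30 + 130)*k = 160*k)
-23693/(-41150) + 18652/A(37, 198) = -23693/(-41150) + 18652/((160*37)) = -23693*(-1/41150) + 18652/5920 = 23693/41150 + 18652*(1/5920) = 23693/41150 + 4663/1480 = 22694809/6090200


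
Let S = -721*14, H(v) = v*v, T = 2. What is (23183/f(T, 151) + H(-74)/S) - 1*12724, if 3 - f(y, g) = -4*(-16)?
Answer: -4034471327/307867 ≈ -13105.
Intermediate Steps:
f(y, g) = -61 (f(y, g) = 3 - (-4)*(-16) = 3 - 1*64 = 3 - 64 = -61)
H(v) = v²
S = -10094
(23183/f(T, 151) + H(-74)/S) - 1*12724 = (23183/(-61) + (-74)²/(-10094)) - 1*12724 = (23183*(-1/61) + 5476*(-1/10094)) - 12724 = (-23183/61 - 2738/5047) - 12724 = -117171619/307867 - 12724 = -4034471327/307867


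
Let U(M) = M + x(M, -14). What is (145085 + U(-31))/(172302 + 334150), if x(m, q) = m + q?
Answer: 145009/506452 ≈ 0.28632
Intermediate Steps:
U(M) = -14 + 2*M (U(M) = M + (M - 14) = M + (-14 + M) = -14 + 2*M)
(145085 + U(-31))/(172302 + 334150) = (145085 + (-14 + 2*(-31)))/(172302 + 334150) = (145085 + (-14 - 62))/506452 = (145085 - 76)*(1/506452) = 145009*(1/506452) = 145009/506452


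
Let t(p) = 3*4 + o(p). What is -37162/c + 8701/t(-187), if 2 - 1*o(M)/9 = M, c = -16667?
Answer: 208678073/28550571 ≈ 7.3091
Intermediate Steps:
o(M) = 18 - 9*M
t(p) = 30 - 9*p (t(p) = 3*4 + (18 - 9*p) = 12 + (18 - 9*p) = 30 - 9*p)
-37162/c + 8701/t(-187) = -37162/(-16667) + 8701/(30 - 9*(-187)) = -37162*(-1/16667) + 8701/(30 + 1683) = 37162/16667 + 8701/1713 = 208678073/28550571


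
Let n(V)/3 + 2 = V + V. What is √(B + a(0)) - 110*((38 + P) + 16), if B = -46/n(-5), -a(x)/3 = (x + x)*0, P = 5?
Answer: -6490 + √46/6 ≈ -6488.9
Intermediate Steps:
n(V) = -6 + 6*V (n(V) = -6 + 3*(V + V) = -6 + 3*(2*V) = -6 + 6*V)
a(x) = 0 (a(x) = -3*(x + x)*0 = -3*2*x*0 = -3*0 = 0)
B = 23/18 (B = -46/(-6 + 6*(-5)) = -46/(-6 - 30) = -46/(-36) = -46*(-1/36) = 23/18 ≈ 1.2778)
√(B + a(0)) - 110*((38 + P) + 16) = √(23/18 + 0) - 110*((38 + 5) + 16) = √(23/18) - 110*(43 + 16) = √46/6 - 110*59 = √46/6 - 6490 = -6490 + √46/6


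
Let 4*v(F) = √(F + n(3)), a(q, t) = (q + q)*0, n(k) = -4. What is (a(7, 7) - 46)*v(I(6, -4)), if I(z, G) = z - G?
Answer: -23*√6/2 ≈ -28.169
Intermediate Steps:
a(q, t) = 0 (a(q, t) = (2*q)*0 = 0)
v(F) = √(-4 + F)/4 (v(F) = √(F - 4)/4 = √(-4 + F)/4)
(a(7, 7) - 46)*v(I(6, -4)) = (0 - 46)*(√(-4 + (6 - 1*(-4)))/4) = -23*√(-4 + (6 + 4))/2 = -23*√(-4 + 10)/2 = -23*√6/2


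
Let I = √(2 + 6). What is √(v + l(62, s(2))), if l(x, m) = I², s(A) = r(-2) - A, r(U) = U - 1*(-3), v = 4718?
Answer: √4726 ≈ 68.746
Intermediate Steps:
r(U) = 3 + U (r(U) = U + 3 = 3 + U)
I = 2*√2 (I = √8 = 2*√2 ≈ 2.8284)
s(A) = 1 - A (s(A) = (3 - 2) - A = 1 - A)
l(x, m) = 8 (l(x, m) = (2*√2)² = 8)
√(v + l(62, s(2))) = √(4718 + 8) = √4726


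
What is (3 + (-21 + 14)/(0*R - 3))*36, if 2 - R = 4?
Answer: 192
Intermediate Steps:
R = -2 (R = 2 - 1*4 = 2 - 4 = -2)
(3 + (-21 + 14)/(0*R - 3))*36 = (3 + (-21 + 14)/(0*(-2) - 3))*36 = (3 - 7/(0 - 3))*36 = (3 - 7/(-3))*36 = (3 - 7*(-⅓))*36 = (3 + 7/3)*36 = (16/3)*36 = 192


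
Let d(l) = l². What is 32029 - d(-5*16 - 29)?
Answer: 20148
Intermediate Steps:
32029 - d(-5*16 - 29) = 32029 - (-5*16 - 29)² = 32029 - (-80 - 29)² = 32029 - 1*(-109)² = 32029 - 1*11881 = 32029 - 11881 = 20148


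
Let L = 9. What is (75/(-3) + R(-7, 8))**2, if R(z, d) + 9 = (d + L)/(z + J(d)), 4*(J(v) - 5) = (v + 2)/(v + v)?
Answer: 6502500/3481 ≈ 1868.0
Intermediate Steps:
J(v) = 5 + (2 + v)/(8*v) (J(v) = 5 + ((v + 2)/(v + v))/4 = 5 + ((2 + v)/((2*v)))/4 = 5 + ((2 + v)*(1/(2*v)))/4 = 5 + ((2 + v)/(2*v))/4 = 5 + (2 + v)/(8*v))
R(z, d) = -9 + (9 + d)/(z + (2 + 41*d)/(8*d)) (R(z, d) = -9 + (d + 9)/(z + (2 + 41*d)/(8*d)) = -9 + (9 + d)/(z + (2 + 41*d)/(8*d)))
(75/(-3) + R(-7, 8))**2 = (75/(-3) + (-18 - 369*8 + 8*8*(9 + 8 - 9*(-7)))/(2 + 41*8 + 8*8*(-7)))**2 = (75*(-1/3) + (-18 - 2952 + 8*8*(9 + 8 + 63))/(2 + 328 - 448))**2 = (-25 + (-18 - 2952 + 8*8*80)/(-118))**2 = (-25 - (-18 - 2952 + 5120)/118)**2 = (-25 - 1/118*2150)**2 = (-25 - 1075/59)**2 = (-2550/59)**2 = 6502500/3481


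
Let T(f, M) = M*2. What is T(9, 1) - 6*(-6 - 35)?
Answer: 248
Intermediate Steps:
T(f, M) = 2*M
T(9, 1) - 6*(-6 - 35) = 2*1 - 6*(-6 - 35) = 2 - 6*(-41) = 2 + 246 = 248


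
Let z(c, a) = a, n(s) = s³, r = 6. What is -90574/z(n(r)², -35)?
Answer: 90574/35 ≈ 2587.8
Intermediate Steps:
-90574/z(n(r)², -35) = -90574/(-35) = -90574*(-1/35) = 90574/35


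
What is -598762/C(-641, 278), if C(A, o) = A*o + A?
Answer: 598762/178839 ≈ 3.3480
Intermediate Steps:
C(A, o) = A + A*o
-598762/C(-641, 278) = -598762*(-1/(641*(1 + 278))) = -598762/((-641*279)) = -598762/(-178839) = -598762*(-1/178839) = 598762/178839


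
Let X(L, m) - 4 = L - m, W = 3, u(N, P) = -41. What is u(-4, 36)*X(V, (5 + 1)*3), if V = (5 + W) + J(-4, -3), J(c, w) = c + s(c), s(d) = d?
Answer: 574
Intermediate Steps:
J(c, w) = 2*c (J(c, w) = c + c = 2*c)
V = 0 (V = (5 + 3) + 2*(-4) = 8 - 8 = 0)
X(L, m) = 4 + L - m (X(L, m) = 4 + (L - m) = 4 + L - m)
u(-4, 36)*X(V, (5 + 1)*3) = -41*(4 + 0 - (5 + 1)*3) = -41*(4 + 0 - 6*3) = -41*(4 + 0 - 1*18) = -41*(4 + 0 - 18) = -41*(-14) = 574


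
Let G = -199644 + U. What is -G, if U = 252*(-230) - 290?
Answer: 257894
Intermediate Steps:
U = -58250 (U = -57960 - 290 = -58250)
G = -257894 (G = -199644 - 58250 = -257894)
-G = -1*(-257894) = 257894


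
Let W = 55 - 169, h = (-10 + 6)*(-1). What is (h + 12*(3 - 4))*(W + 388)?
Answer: -2192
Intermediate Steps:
h = 4 (h = -4*(-1) = 4)
W = -114
(h + 12*(3 - 4))*(W + 388) = (4 + 12*(3 - 4))*(-114 + 388) = (4 + 12*(-1))*274 = (4 - 12)*274 = -8*274 = -2192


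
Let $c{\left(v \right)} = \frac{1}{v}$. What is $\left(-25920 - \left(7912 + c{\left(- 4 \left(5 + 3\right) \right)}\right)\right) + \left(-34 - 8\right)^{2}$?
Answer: $- \frac{1026175}{32} \approx -32068.0$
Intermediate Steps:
$\left(-25920 - \left(7912 + c{\left(- 4 \left(5 + 3\right) \right)}\right)\right) + \left(-34 - 8\right)^{2} = \left(-25920 - \left(7912 + \frac{1}{\left(-4\right) \left(5 + 3\right)}\right)\right) + \left(-34 - 8\right)^{2} = \left(-25920 - \left(7912 + \frac{1}{\left(-4\right) 8}\right)\right) + \left(-42\right)^{2} = \left(-25920 - \frac{253183}{32}\right) + 1764 = - \frac{1082623}{32} + 1764 = - \frac{1026175}{32}$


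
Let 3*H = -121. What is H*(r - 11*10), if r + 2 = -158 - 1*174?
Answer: 17908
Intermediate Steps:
H = -121/3 (H = (⅓)*(-121) = -121/3 ≈ -40.333)
r = -334 (r = -2 + (-158 - 1*174) = -2 + (-158 - 174) = -2 - 332 = -334)
H*(r - 11*10) = -121*(-334 - 11*10)/3 = -121*(-334 - 110)/3 = -121/3*(-444) = 17908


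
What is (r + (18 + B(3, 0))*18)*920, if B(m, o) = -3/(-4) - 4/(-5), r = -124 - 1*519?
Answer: -267812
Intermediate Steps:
r = -643 (r = -124 - 519 = -643)
B(m, o) = 31/20 (B(m, o) = -3*(-1/4) - 4*(-1/5) = 3/4 + 4/5 = 31/20)
(r + (18 + B(3, 0))*18)*920 = (-643 + (18 + 31/20)*18)*920 = (-643 + (391/20)*18)*920 = (-643 + 3519/10)*920 = -2911/10*920 = -267812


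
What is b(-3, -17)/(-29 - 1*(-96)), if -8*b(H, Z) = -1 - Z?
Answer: -2/67 ≈ -0.029851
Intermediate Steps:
b(H, Z) = 1/8 + Z/8 (b(H, Z) = -(-1 - Z)/8 = 1/8 + Z/8)
b(-3, -17)/(-29 - 1*(-96)) = (1/8 + (1/8)*(-17))/(-29 - 1*(-96)) = (1/8 - 17/8)/(-29 + 96) = -2/67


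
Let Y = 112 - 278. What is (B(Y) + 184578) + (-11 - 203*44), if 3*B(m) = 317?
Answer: 527222/3 ≈ 1.7574e+5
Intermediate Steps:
Y = -166
B(m) = 317/3 (B(m) = (⅓)*317 = 317/3)
(B(Y) + 184578) + (-11 - 203*44) = (317/3 + 184578) + (-11 - 203*44) = 554051/3 + (-11 - 8932) = 554051/3 - 8943 = 527222/3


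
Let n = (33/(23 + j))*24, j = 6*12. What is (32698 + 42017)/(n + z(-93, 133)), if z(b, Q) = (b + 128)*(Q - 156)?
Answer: -7097925/75683 ≈ -93.785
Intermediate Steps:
z(b, Q) = (-156 + Q)*(128 + b) (z(b, Q) = (128 + b)*(-156 + Q) = (-156 + Q)*(128 + b))
j = 72
n = 792/95 (n = (33/(23 + 72))*24 = (33/95)*24 = 792/95 ≈ 8.3368)
(32698 + 42017)/(n + z(-93, 133)) = (32698 + 42017)/(792/95 + (-19968 - 156*(-93) + 128*133 + 133*(-93))) = 74715/(792/95 + (-19968 + 14508 + 17024 - 12369)) = 74715/(792/95 - 805) = 74715/(-75683/95) = 74715*(-95/75683) = -7097925/75683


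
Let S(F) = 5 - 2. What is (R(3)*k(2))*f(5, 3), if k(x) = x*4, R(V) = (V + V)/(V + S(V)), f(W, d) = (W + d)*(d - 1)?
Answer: 128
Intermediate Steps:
S(F) = 3
f(W, d) = (-1 + d)*(W + d) (f(W, d) = (W + d)*(-1 + d) = (-1 + d)*(W + d))
R(V) = 2*V/(3 + V) (R(V) = (V + V)/(V + 3) = (2*V)/(3 + V) = 2*V/(3 + V))
k(x) = 4*x
(R(3)*k(2))*f(5, 3) = ((2*3/(3 + 3))*(4*2))*(3² - 1*5 - 1*3 + 5*3) = ((2*3/6)*8)*(9 - 5 - 3 + 15) = ((2*3*(⅙))*8)*16 = (1*8)*16 = 8*16 = 128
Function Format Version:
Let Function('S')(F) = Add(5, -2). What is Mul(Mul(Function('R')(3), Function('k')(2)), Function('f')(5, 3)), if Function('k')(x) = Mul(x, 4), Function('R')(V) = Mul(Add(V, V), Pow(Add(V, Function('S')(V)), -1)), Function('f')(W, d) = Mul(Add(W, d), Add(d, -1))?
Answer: 128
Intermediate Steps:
Function('S')(F) = 3
Function('f')(W, d) = Mul(Add(-1, d), Add(W, d)) (Function('f')(W, d) = Mul(Add(W, d), Add(-1, d)) = Mul(Add(-1, d), Add(W, d)))
Function('R')(V) = Mul(2, V, Pow(Add(3, V), -1)) (Function('R')(V) = Mul(Add(V, V), Pow(Add(V, 3), -1)) = Mul(Mul(2, V), Pow(Add(3, V), -1)) = Mul(2, V, Pow(Add(3, V), -1)))
Function('k')(x) = Mul(4, x)
Mul(Mul(Function('R')(3), Function('k')(2)), Function('f')(5, 3)) = Mul(Mul(Mul(2, 3, Pow(Add(3, 3), -1)), Mul(4, 2)), Add(Pow(3, 2), Mul(-1, 5), Mul(-1, 3), Mul(5, 3))) = Mul(Mul(Mul(2, 3, Pow(6, -1)), 8), Add(9, -5, -3, 15)) = Mul(Mul(Mul(2, 3, Rational(1, 6)), 8), 16) = Mul(Mul(1, 8), 16) = Mul(8, 16) = 128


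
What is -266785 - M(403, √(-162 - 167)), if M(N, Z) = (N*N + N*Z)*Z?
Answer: -134198 - 162409*I*√329 ≈ -1.342e+5 - 2.9458e+6*I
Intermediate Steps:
M(N, Z) = Z*(N² + N*Z) (M(N, Z) = (N² + N*Z)*Z = Z*(N² + N*Z))
-266785 - M(403, √(-162 - 167)) = -266785 - 403*√(-162 - 167)*(403 + √(-162 - 167)) = -266785 - 403*√(-329)*(403 + √(-329)) = -266785 - 403*I*√329*(403 + I*√329)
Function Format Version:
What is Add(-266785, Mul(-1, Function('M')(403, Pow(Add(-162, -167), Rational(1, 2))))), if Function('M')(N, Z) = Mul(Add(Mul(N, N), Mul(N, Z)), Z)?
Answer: Add(-134198, Mul(-162409, I, Pow(329, Rational(1, 2)))) ≈ Add(-1.3420e+5, Mul(-2.9458e+6, I))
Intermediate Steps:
Function('M')(N, Z) = Mul(Z, Add(Pow(N, 2), Mul(N, Z))) (Function('M')(N, Z) = Mul(Add(Pow(N, 2), Mul(N, Z)), Z) = Mul(Z, Add(Pow(N, 2), Mul(N, Z))))
Add(-266785, Mul(-1, Function('M')(403, Pow(Add(-162, -167), Rational(1, 2))))) = Add(-266785, Mul(-1, Mul(403, Pow(Add(-162, -167), Rational(1, 2)), Add(403, Pow(Add(-162, -167), Rational(1, 2)))))) = Add(-266785, Mul(-1, Mul(403, Pow(-329, Rational(1, 2)), Add(403, Pow(-329, Rational(1, 2)))))) = Add(-266785, Mul(-1, Mul(403, Mul(I, Pow(329, Rational(1, 2))), Add(403, Mul(I, Pow(329, Rational(1, 2))))))) = Add(-266785, Mul(-1, Mul(403, I, Pow(329, Rational(1, 2)), Add(403, Mul(I, Pow(329, Rational(1, 2))))))) = Add(-266785, Mul(-403, I, Pow(329, Rational(1, 2)), Add(403, Mul(I, Pow(329, Rational(1, 2))))))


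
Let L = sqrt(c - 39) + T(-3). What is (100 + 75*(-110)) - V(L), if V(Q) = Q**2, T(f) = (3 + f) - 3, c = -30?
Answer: -8090 + 6*I*sqrt(69) ≈ -8090.0 + 49.84*I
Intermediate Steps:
T(f) = f
L = -3 + I*sqrt(69) (L = sqrt(-30 - 39) - 3 = sqrt(-69) - 3 = I*sqrt(69) - 3 = -3 + I*sqrt(69) ≈ -3.0 + 8.3066*I)
(100 + 75*(-110)) - V(L) = (100 + 75*(-110)) - (-3 + I*sqrt(69))**2 = (100 - 8250) - (-3 + I*sqrt(69))**2 = -8150 - (-3 + I*sqrt(69))**2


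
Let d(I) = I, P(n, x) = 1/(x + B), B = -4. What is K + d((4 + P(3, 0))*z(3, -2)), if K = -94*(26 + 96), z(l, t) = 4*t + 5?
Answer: -45917/4 ≈ -11479.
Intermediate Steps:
z(l, t) = 5 + 4*t
P(n, x) = 1/(-4 + x) (P(n, x) = 1/(x - 4) = 1/(-4 + x))
K = -11468 (K = -94*122 = -11468)
K + d((4 + P(3, 0))*z(3, -2)) = -11468 + (4 + 1/(-4 + 0))*(5 + 4*(-2)) = -11468 + (4 + 1/(-4))*(5 - 8) = -11468 + (4 - ¼)*(-3) = -11468 + (15/4)*(-3) = -11468 - 45/4 = -45917/4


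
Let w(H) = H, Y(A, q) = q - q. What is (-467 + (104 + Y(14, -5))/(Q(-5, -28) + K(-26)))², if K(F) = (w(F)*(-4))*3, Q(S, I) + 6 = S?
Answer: 19729854369/90601 ≈ 2.1777e+5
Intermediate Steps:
Y(A, q) = 0
Q(S, I) = -6 + S
K(F) = -12*F (K(F) = (F*(-4))*3 = -4*F*3 = -12*F)
(-467 + (104 + Y(14, -5))/(Q(-5, -28) + K(-26)))² = (-467 + (104 + 0)/((-6 - 5) - 12*(-26)))² = (-467 + 104/(-11 + 312))² = (-467 + 104/301)² = (-140463/301)² = 19729854369/90601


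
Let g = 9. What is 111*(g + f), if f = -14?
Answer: -555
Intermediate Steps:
111*(g + f) = 111*(9 - 14) = 111*(-5) = -555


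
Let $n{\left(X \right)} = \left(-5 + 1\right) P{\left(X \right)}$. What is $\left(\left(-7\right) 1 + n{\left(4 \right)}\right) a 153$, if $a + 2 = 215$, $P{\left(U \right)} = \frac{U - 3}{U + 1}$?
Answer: $- \frac{1270971}{5} \approx -2.5419 \cdot 10^{5}$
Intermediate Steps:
$P{\left(U \right)} = \frac{-3 + U}{1 + U}$
$a = 213$ ($a = -2 + 215 = 213$)
$n{\left(X \right)} = - \frac{4 \left(-3 + X\right)}{1 + X}$ ($n{\left(X \right)} = \left(-5 + 1\right) \frac{-3 + X}{1 + X} = - 4 \frac{-3 + X}{1 + X} = - \frac{4 \left(-3 + X\right)}{1 + X}$)
$\left(\left(-7\right) 1 + n{\left(4 \right)}\right) a 153 = \left(\left(-7\right) 1 + \frac{4 \left(3 - 4\right)}{1 + 4}\right) 213 \cdot 153 = \left(-7 + \frac{4 \left(3 - 4\right)}{5}\right) 213 \cdot 153 = \left(-7 + 4 \cdot \frac{1}{5} \left(-1\right)\right) 213 \cdot 153 = \left(-7 - \frac{4}{5}\right) 213 \cdot 153 = \left(- \frac{39}{5}\right) 213 \cdot 153 = \left(- \frac{8307}{5}\right) 153 = - \frac{1270971}{5}$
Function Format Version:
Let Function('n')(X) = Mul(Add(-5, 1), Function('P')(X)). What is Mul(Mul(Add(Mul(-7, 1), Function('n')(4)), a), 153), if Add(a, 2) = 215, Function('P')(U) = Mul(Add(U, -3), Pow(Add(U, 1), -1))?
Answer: Rational(-1270971, 5) ≈ -2.5419e+5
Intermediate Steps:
Function('P')(U) = Mul(Pow(Add(1, U), -1), Add(-3, U)) (Function('P')(U) = Mul(Add(-3, U), Pow(Add(1, U), -1)) = Mul(Pow(Add(1, U), -1), Add(-3, U)))
a = 213 (a = Add(-2, 215) = 213)
Function('n')(X) = Mul(-4, Pow(Add(1, X), -1), Add(-3, X)) (Function('n')(X) = Mul(Add(-5, 1), Mul(Pow(Add(1, X), -1), Add(-3, X))) = Mul(-4, Mul(Pow(Add(1, X), -1), Add(-3, X))) = Mul(-4, Pow(Add(1, X), -1), Add(-3, X)))
Mul(Mul(Add(Mul(-7, 1), Function('n')(4)), a), 153) = Mul(Mul(Add(Mul(-7, 1), Mul(4, Pow(Add(1, 4), -1), Add(3, Mul(-1, 4)))), 213), 153) = Mul(Mul(Add(-7, Mul(4, Pow(5, -1), Add(3, -4))), 213), 153) = Mul(Mul(Add(-7, Mul(4, Rational(1, 5), -1)), 213), 153) = Mul(Mul(Add(-7, Rational(-4, 5)), 213), 153) = Mul(Mul(Rational(-39, 5), 213), 153) = Mul(Rational(-8307, 5), 153) = Rational(-1270971, 5)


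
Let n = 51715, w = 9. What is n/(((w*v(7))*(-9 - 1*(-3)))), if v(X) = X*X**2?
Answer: -51715/18522 ≈ -2.7921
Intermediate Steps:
v(X) = X**3
n/(((w*v(7))*(-9 - 1*(-3)))) = 51715/(((9*7**3)*(-9 - 1*(-3)))) = 51715/(((9*343)*(-9 + 3))) = 51715/((3087*(-6))) = 51715/(-18522) = 51715*(-1/18522) = -51715/18522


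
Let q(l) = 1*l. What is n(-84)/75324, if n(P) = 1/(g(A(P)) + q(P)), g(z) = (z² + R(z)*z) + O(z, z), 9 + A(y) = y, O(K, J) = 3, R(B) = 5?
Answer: 1/610350372 ≈ 1.6384e-9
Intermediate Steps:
A(y) = -9 + y
g(z) = 3 + z² + 5*z (g(z) = (z² + 5*z) + 3 = 3 + z² + 5*z)
q(l) = l
n(P) = 1/(-42 + (-9 + P)² + 6*P) (n(P) = 1/((3 + (-9 + P)² + 5*(-9 + P)) + P) = 1/((3 + (-9 + P)² + (-45 + 5*P)) + P) = 1/((-42 + (-9 + P)² + 5*P) + P) = 1/(-42 + (-9 + P)² + 6*P))
n(-84)/75324 = 1/((39 + (-84)² - 12*(-84))*75324) = (1/75324)/(39 + 7056 + 1008) = (1/75324)/8103 = (1/8103)*(1/75324) = 1/610350372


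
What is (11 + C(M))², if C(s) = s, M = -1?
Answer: 100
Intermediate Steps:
(11 + C(M))² = (11 - 1)² = 10² = 100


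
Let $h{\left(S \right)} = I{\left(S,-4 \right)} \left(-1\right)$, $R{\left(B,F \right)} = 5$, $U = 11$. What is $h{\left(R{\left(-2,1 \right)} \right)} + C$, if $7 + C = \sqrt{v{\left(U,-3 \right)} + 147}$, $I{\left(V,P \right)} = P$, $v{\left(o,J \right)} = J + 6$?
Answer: $-3 + 5 \sqrt{6} \approx 9.2475$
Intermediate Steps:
$v{\left(o,J \right)} = 6 + J$
$h{\left(S \right)} = 4$ ($h{\left(S \right)} = \left(-4\right) \left(-1\right) = 4$)
$C = -7 + 5 \sqrt{6}$ ($C = -7 + \sqrt{\left(6 - 3\right) + 147} = -7 + \sqrt{3 + 147} = -7 + \sqrt{150} = -7 + 5 \sqrt{6} \approx 5.2475$)
$h{\left(R{\left(-2,1 \right)} \right)} + C = 4 - \left(7 - 5 \sqrt{6}\right) = -3 + 5 \sqrt{6}$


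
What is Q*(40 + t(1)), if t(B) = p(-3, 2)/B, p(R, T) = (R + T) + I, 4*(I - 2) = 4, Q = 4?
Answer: 168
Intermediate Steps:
I = 3 (I = 2 + (¼)*4 = 2 + 1 = 3)
p(R, T) = 3 + R + T (p(R, T) = (R + T) + 3 = 3 + R + T)
t(B) = 2/B (t(B) = (3 - 3 + 2)/B = 2/B)
Q*(40 + t(1)) = 4*(40 + 2/1) = 4*(40 + 2*1) = 4*(40 + 2) = 4*42 = 168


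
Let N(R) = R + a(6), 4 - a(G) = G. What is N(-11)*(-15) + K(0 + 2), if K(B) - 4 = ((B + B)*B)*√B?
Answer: 199 + 8*√2 ≈ 210.31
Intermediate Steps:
a(G) = 4 - G
N(R) = -2 + R (N(R) = R + (4 - 1*6) = R + (4 - 6) = R - 2 = -2 + R)
K(B) = 4 + 2*B^(5/2) (K(B) = 4 + ((B + B)*B)*√B = 4 + ((2*B)*B)*√B = 4 + (2*B²)*√B = 4 + 2*B^(5/2))
N(-11)*(-15) + K(0 + 2) = (-2 - 11)*(-15) + (4 + 2*(0 + 2)^(5/2)) = -13*(-15) + (4 + 2*2^(5/2)) = 195 + (4 + 2*(4*√2)) = 195 + (4 + 8*√2) = 199 + 8*√2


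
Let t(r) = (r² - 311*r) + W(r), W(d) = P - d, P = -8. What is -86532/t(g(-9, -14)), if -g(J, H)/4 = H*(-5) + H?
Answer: -21633/30014 ≈ -0.72076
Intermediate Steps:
g(J, H) = 16*H (g(J, H) = -4*(H*(-5) + H) = -4*(-5*H + H) = -(-16)*H = 16*H)
W(d) = -8 - d
t(r) = -8 + r² - 312*r (t(r) = (r² - 311*r) + (-8 - r) = -8 + r² - 312*r)
-86532/t(g(-9, -14)) = -86532/(-8 + (16*(-14))² - 4992*(-14)) = -86532/(-8 + (-224)² - 312*(-224)) = -86532/(-8 + 50176 + 69888) = -86532/120056 = -86532*1/120056 = -21633/30014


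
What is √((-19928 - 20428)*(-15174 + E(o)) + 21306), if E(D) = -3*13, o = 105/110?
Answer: √613957134 ≈ 24778.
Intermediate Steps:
o = 21/22 (o = 105*(1/110) = 21/22 ≈ 0.95455)
E(D) = -39
√((-19928 - 20428)*(-15174 + E(o)) + 21306) = √((-19928 - 20428)*(-15174 - 39) + 21306) = √(-40356*(-15213) + 21306) = √(613935828 + 21306) = √613957134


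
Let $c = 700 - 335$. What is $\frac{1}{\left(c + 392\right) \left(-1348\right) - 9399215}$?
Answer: $- \frac{1}{10419651} \approx -9.5972 \cdot 10^{-8}$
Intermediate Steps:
$c = 365$ ($c = 700 - 335 = 365$)
$\frac{1}{\left(c + 392\right) \left(-1348\right) - 9399215} = \frac{1}{\left(365 + 392\right) \left(-1348\right) - 9399215} = \frac{1}{757 \left(-1348\right) - 9399215} = \frac{1}{-1020436 - 9399215} = \frac{1}{-10419651} = - \frac{1}{10419651}$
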